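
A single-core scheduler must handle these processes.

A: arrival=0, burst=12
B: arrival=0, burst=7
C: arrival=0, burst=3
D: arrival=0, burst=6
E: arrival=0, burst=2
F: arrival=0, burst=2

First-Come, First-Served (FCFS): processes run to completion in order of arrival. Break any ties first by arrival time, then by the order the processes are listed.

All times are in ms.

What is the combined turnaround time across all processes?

Timeline: | A 0-12 | B 12-19 | C 19-22 | D 22-28 | E 28-30 | F 30-32 |
Completion: A=12  B=19  C=22  D=28  E=30  F=32
Turnaround = completion − arrival: A=12, B=19, C=22, D=28, E=30, F=32
Total turnaround = 12 + 19 + 22 + 28 + 30 + 32 = 143

143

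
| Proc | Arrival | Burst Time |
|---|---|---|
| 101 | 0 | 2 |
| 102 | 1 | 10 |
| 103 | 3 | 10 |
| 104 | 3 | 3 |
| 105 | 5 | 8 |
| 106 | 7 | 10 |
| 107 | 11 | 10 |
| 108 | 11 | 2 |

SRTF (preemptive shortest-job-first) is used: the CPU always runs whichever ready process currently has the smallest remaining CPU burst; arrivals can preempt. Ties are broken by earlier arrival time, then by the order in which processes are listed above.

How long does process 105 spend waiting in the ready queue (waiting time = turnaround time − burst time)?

Schedule: | 101 0-2 | 102 2-3 | 104 3-6 | 105 6-11 | 108 11-13 | 105 13-16 | 102 16-25 | 103 25-35 | 106 35-45 | 107 45-55 |
Completion: 101=2  102=25  103=35  104=6  105=16  106=45  107=55  108=13
Turnaround (C−A): 101=2  102=24  103=32  104=3  105=11  106=38  107=44  108=2
Waiting(105) = turnaround − burst = 11 − 8 = 3

3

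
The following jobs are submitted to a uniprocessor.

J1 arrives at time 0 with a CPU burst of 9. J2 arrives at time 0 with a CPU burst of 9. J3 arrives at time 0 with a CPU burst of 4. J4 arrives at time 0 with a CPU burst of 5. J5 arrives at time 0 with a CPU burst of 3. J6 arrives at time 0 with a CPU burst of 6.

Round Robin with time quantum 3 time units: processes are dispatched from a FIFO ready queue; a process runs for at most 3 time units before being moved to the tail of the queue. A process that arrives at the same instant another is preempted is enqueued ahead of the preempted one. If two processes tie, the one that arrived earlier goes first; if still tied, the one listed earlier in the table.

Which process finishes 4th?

Gantt: | J1 0-3 | J2 3-6 | J3 6-9 | J4 9-12 | J5 12-15 | J6 15-18 | J1 18-21 | J2 21-24 | J3 24-25 | J4 25-27 | J6 27-30 | J1 30-33 | J2 33-36 |
Completion: J1=33  J2=36  J3=25  J4=27  J5=15  J6=30
Turnaround (C−A): J1=33  J2=36  J3=25  J4=27  J5=15  J6=30
Finish order: J5 → J3 → J4 → J6 → J1 → J2

J6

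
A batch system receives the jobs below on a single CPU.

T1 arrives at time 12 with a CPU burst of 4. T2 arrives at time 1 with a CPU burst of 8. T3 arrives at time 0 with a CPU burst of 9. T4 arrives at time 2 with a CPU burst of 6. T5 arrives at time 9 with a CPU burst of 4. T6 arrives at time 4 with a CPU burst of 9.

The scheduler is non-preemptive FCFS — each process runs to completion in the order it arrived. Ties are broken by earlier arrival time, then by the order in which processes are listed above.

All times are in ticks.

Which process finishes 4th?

Timeline: | T3 0-9 | T2 9-17 | T4 17-23 | T6 23-32 | T5 32-36 | T1 36-40 |
Completion: T1=40  T2=17  T3=9  T4=23  T5=36  T6=32
Turnaround (C−A): T1=28  T2=16  T3=9  T4=21  T5=27  T6=28
Finish order: T3 → T2 → T4 → T6 → T5 → T1

T6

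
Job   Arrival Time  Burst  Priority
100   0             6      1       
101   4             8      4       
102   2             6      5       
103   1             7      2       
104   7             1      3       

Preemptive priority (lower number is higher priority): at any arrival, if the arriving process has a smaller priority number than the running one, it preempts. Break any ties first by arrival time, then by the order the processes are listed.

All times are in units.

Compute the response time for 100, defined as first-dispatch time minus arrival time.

0

Timeline: | 100 0-6 | 103 6-13 | 104 13-14 | 101 14-22 | 102 22-28 |
Completion: 100=6  101=22  102=28  103=13  104=14
Response(100) = first start − arrival = 0 − 0 = 0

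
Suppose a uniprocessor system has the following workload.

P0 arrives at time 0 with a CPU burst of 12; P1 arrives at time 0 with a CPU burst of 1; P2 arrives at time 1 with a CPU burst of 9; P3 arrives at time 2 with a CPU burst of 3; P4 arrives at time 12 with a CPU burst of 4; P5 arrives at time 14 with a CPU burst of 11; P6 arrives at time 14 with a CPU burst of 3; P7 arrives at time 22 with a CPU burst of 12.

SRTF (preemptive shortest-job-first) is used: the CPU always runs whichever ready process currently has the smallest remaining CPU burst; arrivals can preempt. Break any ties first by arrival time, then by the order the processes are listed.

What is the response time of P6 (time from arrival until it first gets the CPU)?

Gantt: | P1 0-1 | P2 1-2 | P3 2-5 | P2 5-13 | P4 13-17 | P6 17-20 | P5 20-31 | P0 31-43 | P7 43-55 |
Completion: P0=43  P1=1  P2=13  P3=5  P4=17  P5=31  P6=20  P7=55
Turnaround (C−A): P0=43  P1=1  P2=12  P3=3  P4=5  P5=17  P6=6  P7=33
Response(P6) = first start − arrival = 17 − 14 = 3

3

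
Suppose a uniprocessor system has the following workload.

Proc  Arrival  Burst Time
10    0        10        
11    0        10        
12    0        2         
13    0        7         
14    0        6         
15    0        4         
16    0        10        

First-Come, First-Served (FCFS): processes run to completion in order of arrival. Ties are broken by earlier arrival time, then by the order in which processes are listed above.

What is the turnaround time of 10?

Schedule: | 10 0-10 | 11 10-20 | 12 20-22 | 13 22-29 | 14 29-35 | 15 35-39 | 16 39-49 |
Completion: 10=10  11=20  12=22  13=29  14=35  15=39  16=49
Turnaround(10) = completion − arrival = 10 − 0 = 10

10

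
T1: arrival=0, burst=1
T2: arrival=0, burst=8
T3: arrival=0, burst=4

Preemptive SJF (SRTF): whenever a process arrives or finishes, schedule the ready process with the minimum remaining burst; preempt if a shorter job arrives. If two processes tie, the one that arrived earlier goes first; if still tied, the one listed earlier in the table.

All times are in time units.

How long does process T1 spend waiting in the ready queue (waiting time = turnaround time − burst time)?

0

Schedule: | T1 0-1 | T3 1-5 | T2 5-13 |
Completion: T1=1  T2=13  T3=5
Turnaround (C−A): T1=1  T2=13  T3=5
Waiting(T1) = turnaround − burst = 1 − 1 = 0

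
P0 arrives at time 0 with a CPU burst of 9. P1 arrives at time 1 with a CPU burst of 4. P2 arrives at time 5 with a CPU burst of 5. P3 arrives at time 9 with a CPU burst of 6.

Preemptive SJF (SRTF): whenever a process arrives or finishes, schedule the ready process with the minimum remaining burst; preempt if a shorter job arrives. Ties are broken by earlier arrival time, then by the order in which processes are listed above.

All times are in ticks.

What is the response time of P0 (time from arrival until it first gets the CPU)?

Schedule: | P0 0-1 | P1 1-5 | P2 5-10 | P3 10-16 | P0 16-24 |
Completion: P0=24  P1=5  P2=10  P3=16
Turnaround (C−A): P0=24  P1=4  P2=5  P3=7
Response(P0) = first start − arrival = 0 − 0 = 0

0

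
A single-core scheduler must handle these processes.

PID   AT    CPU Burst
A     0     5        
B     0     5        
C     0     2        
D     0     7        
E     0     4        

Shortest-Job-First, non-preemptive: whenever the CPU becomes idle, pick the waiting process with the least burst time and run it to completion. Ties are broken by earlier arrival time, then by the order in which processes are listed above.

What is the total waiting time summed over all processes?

35

Schedule: | C 0-2 | E 2-6 | A 6-11 | B 11-16 | D 16-23 |
Completion: A=11  B=16  C=2  D=23  E=6
Waiting = turnaround − burst: A=6, B=11, C=0, D=16, E=2
Total waiting = 6 + 11 + 0 + 16 + 2 = 35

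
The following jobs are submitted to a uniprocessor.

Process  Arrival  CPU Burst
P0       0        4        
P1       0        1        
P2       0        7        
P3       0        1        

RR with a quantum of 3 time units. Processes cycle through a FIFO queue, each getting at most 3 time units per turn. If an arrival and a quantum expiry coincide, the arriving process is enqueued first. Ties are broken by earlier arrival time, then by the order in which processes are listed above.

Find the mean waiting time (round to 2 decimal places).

5.25

Gantt: | P0 0-3 | P1 3-4 | P2 4-7 | P3 7-8 | P0 8-9 | P2 9-13 |
Completion: P0=9  P1=4  P2=13  P3=8
Waiting times: P0=5, P1=3, P2=6, P3=7
Average waiting = (5+3+6+7) / 4 = 21/4 = 5.25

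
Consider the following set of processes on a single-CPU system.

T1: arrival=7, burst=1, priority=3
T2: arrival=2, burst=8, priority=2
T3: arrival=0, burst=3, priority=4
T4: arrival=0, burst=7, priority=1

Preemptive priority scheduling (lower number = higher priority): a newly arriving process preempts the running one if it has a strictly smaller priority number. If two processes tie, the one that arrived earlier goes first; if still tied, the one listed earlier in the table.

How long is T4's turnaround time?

Schedule: | T4 0-7 | T2 7-15 | T1 15-16 | T3 16-19 |
Completion: T1=16  T2=15  T3=19  T4=7
Turnaround (C−A): T1=9  T2=13  T3=19  T4=7
Turnaround(T4) = completion − arrival = 7 − 0 = 7

7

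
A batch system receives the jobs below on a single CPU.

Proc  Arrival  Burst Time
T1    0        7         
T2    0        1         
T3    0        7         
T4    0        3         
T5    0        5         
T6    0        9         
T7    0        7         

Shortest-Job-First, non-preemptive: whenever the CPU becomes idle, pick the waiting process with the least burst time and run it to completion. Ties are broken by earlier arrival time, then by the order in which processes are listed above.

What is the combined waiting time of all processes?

Gantt: | T2 0-1 | T4 1-4 | T5 4-9 | T1 9-16 | T3 16-23 | T7 23-30 | T6 30-39 |
Completion: T1=16  T2=1  T3=23  T4=4  T5=9  T6=39  T7=30
Waiting = turnaround − burst: T1=9, T2=0, T3=16, T4=1, T5=4, T6=30, T7=23
Total waiting = 9 + 0 + 16 + 1 + 4 + 30 + 23 = 83

83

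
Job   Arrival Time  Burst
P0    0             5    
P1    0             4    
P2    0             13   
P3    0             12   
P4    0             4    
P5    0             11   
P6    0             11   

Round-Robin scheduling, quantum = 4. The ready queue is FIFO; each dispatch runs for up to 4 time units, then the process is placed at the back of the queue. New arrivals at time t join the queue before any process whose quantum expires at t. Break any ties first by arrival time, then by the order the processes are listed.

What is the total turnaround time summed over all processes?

285

Schedule: | P0 0-4 | P1 4-8 | P2 8-12 | P3 12-16 | P4 16-20 | P5 20-24 | P6 24-28 | P0 28-29 | P2 29-33 | P3 33-37 | P5 37-41 | P6 41-45 | P2 45-49 | P3 49-53 | P5 53-56 | P6 56-59 | P2 59-60 |
Completion: P0=29  P1=8  P2=60  P3=53  P4=20  P5=56  P6=59
Turnaround (C−A): P0=29  P1=8  P2=60  P3=53  P4=20  P5=56  P6=59
Turnaround = completion − arrival: P0=29, P1=8, P2=60, P3=53, P4=20, P5=56, P6=59
Total turnaround = 29 + 8 + 60 + 53 + 20 + 56 + 59 = 285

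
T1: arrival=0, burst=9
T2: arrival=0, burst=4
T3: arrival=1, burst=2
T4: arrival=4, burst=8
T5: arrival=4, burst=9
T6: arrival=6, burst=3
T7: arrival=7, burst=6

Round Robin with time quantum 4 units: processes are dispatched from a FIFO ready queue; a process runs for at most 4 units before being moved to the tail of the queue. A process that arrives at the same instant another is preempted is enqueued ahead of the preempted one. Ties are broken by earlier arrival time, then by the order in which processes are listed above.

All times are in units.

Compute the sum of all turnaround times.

Schedule: | T1 0-4 | T2 4-8 | T3 8-10 | T4 10-14 | T5 14-18 | T1 18-22 | T6 22-25 | T7 25-29 | T4 29-33 | T5 33-37 | T1 37-38 | T7 38-40 | T5 40-41 |
Completion: T1=38  T2=8  T3=10  T4=33  T5=41  T6=25  T7=40
Turnaround (C−A): T1=38  T2=8  T3=9  T4=29  T5=37  T6=19  T7=33
Turnaround = completion − arrival: T1=38, T2=8, T3=9, T4=29, T5=37, T6=19, T7=33
Total turnaround = 38 + 8 + 9 + 29 + 37 + 19 + 33 = 173

173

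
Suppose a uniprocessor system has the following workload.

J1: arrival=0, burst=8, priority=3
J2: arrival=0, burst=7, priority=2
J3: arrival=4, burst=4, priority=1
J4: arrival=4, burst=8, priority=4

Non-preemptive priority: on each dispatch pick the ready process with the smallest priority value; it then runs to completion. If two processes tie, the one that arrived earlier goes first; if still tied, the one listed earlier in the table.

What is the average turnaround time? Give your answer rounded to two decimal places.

Gantt: | J2 0-7 | J3 7-11 | J1 11-19 | J4 19-27 |
Completion: J1=19  J2=7  J3=11  J4=27
Turnaround times: J1=19, J2=7, J3=7, J4=23
Average turnaround = (19+7+7+23) / 4 = 56/4 = 14.00

14.00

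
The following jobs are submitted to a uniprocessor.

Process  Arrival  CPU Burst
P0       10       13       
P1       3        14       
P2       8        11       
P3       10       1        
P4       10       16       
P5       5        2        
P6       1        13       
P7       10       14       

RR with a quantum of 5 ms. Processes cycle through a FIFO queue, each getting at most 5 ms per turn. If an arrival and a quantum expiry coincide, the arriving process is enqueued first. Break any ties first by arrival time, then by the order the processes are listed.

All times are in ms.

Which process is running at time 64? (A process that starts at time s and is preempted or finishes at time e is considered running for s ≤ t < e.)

Schedule: | idle 0-1 | P6 1-6 | P1 6-11 | P5 11-13 | P6 13-18 | P2 18-23 | P0 23-28 | P3 28-29 | P4 29-34 | P7 34-39 | P1 39-44 | P6 44-47 | P2 47-52 | P0 52-57 | P4 57-62 | P7 62-67 | P1 67-71 | P2 71-72 | P0 72-75 | P4 75-80 | P7 80-84 | P4 84-85 |
Completion: P0=75  P1=71  P2=72  P3=29  P4=85  P5=13  P6=47  P7=84

P7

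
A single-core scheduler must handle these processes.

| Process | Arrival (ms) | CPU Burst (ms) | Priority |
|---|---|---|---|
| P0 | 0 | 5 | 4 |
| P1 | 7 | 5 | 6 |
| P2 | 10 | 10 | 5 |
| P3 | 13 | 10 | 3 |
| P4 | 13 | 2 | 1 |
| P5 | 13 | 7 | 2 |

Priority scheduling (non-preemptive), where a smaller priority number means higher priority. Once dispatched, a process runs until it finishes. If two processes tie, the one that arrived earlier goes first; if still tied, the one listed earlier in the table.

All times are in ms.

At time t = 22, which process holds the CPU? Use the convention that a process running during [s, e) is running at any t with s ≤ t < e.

Timeline: | P0 0-5 | idle 5-7 | P1 7-12 | P2 12-22 | P4 22-24 | P5 24-31 | P3 31-41 |
Completion: P0=5  P1=12  P2=22  P3=41  P4=24  P5=31
Turnaround (C−A): P0=5  P1=5  P2=12  P3=28  P4=11  P5=18

P4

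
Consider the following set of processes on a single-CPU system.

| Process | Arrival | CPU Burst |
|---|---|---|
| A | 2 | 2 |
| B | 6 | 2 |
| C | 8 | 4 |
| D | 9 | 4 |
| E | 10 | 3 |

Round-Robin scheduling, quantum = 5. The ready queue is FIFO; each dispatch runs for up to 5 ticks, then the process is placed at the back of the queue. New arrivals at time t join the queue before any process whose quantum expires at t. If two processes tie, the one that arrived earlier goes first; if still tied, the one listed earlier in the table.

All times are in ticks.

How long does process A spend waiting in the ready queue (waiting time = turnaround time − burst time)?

0

Schedule: | idle 0-2 | A 2-4 | idle 4-6 | B 6-8 | C 8-12 | D 12-16 | E 16-19 |
Completion: A=4  B=8  C=12  D=16  E=19
Turnaround (C−A): A=2  B=2  C=4  D=7  E=9
Waiting(A) = turnaround − burst = 2 − 2 = 0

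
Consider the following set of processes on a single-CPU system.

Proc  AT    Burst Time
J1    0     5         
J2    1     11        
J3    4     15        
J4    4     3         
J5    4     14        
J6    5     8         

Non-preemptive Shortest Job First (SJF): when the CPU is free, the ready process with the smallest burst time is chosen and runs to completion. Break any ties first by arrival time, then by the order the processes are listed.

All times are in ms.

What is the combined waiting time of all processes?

79

Timeline: | J1 0-5 | J4 5-8 | J6 8-16 | J2 16-27 | J5 27-41 | J3 41-56 |
Completion: J1=5  J2=27  J3=56  J4=8  J5=41  J6=16
Waiting = turnaround − burst: J1=0, J2=15, J3=37, J4=1, J5=23, J6=3
Total waiting = 0 + 15 + 37 + 1 + 23 + 3 = 79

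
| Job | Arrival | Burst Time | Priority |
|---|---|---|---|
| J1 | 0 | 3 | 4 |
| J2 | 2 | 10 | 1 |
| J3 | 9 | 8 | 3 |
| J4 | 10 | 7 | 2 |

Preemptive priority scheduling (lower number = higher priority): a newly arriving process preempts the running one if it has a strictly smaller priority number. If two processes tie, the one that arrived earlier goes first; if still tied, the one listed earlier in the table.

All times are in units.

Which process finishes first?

Schedule: | J1 0-2 | J2 2-12 | J4 12-19 | J3 19-27 | J1 27-28 |
Completion: J1=28  J2=12  J3=27  J4=19
Turnaround (C−A): J1=28  J2=10  J3=18  J4=9
Finish order: J2 → J4 → J3 → J1

J2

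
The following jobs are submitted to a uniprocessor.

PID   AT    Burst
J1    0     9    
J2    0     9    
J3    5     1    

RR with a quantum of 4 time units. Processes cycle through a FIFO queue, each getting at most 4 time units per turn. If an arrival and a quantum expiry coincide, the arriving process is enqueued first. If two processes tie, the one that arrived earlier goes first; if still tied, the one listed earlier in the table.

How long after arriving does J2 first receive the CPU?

Gantt: | J1 0-4 | J2 4-8 | J1 8-12 | J3 12-13 | J2 13-17 | J1 17-18 | J2 18-19 |
Completion: J1=18  J2=19  J3=13
Response(J2) = first start − arrival = 4 − 0 = 4

4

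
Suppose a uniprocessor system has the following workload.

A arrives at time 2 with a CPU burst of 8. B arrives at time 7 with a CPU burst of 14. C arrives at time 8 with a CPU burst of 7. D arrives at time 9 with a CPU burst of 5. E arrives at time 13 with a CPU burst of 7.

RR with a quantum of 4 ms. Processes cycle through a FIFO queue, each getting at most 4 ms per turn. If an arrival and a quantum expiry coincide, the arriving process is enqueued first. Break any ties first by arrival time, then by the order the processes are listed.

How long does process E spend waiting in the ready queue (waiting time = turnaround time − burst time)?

Timeline: | idle 0-2 | A 2-10 | B 10-14 | C 14-18 | D 18-22 | E 22-26 | B 26-30 | C 30-33 | D 33-34 | E 34-37 | B 37-43 |
Completion: A=10  B=43  C=33  D=34  E=37
Turnaround (C−A): A=8  B=36  C=25  D=25  E=24
Waiting(E) = turnaround − burst = 24 − 7 = 17

17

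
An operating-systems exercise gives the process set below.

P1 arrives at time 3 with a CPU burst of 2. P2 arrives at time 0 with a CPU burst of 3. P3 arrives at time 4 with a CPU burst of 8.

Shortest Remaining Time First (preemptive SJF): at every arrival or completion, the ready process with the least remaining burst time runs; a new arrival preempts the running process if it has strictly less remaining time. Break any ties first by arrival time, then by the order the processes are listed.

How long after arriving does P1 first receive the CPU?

0

Schedule: | P2 0-3 | P1 3-5 | P3 5-13 |
Completion: P1=5  P2=3  P3=13
Turnaround (C−A): P1=2  P2=3  P3=9
Response(P1) = first start − arrival = 3 − 3 = 0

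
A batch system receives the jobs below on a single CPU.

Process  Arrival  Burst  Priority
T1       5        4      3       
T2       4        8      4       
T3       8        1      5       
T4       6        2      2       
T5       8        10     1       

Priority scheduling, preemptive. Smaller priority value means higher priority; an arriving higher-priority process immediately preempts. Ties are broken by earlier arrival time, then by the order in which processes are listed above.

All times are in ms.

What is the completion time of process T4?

8

Timeline: | idle 0-4 | T2 4-5 | T1 5-6 | T4 6-8 | T5 8-18 | T1 18-21 | T2 21-28 | T3 28-29 |
Completion: T1=21  T2=28  T3=29  T4=8  T5=18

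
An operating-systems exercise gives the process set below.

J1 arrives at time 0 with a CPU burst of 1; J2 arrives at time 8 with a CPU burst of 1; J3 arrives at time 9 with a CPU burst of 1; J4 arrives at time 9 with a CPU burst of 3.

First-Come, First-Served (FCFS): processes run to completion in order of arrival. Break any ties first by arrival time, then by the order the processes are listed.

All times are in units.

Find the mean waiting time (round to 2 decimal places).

0.25

Gantt: | J1 0-1 | idle 1-8 | J2 8-9 | J3 9-10 | J4 10-13 |
Completion: J1=1  J2=9  J3=10  J4=13
Turnaround (C−A): J1=1  J2=1  J3=1  J4=4
Waiting times: J1=0, J2=0, J3=0, J4=1
Average waiting = (0+0+0+1) / 4 = 1/4 = 0.25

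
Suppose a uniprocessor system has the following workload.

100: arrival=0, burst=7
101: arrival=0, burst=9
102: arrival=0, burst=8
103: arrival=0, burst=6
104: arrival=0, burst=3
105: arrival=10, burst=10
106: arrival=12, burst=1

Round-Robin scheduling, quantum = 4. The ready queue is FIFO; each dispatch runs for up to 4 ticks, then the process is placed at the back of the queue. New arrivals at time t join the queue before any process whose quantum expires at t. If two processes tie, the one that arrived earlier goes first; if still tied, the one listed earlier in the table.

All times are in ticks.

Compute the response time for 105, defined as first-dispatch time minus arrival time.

16

Schedule: | 100 0-4 | 101 4-8 | 102 8-12 | 103 12-16 | 104 16-19 | 100 19-22 | 101 22-26 | 105 26-30 | 106 30-31 | 102 31-35 | 103 35-37 | 101 37-38 | 105 38-44 |
Completion: 100=22  101=38  102=35  103=37  104=19  105=44  106=31
Turnaround (C−A): 100=22  101=38  102=35  103=37  104=19  105=34  106=19
Response(105) = first start − arrival = 26 − 10 = 16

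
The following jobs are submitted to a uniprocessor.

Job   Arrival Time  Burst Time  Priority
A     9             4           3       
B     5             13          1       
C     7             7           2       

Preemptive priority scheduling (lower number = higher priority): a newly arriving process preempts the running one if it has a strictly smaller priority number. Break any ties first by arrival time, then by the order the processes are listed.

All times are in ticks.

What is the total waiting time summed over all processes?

Schedule: | idle 0-5 | B 5-18 | C 18-25 | A 25-29 |
Completion: A=29  B=18  C=25
Turnaround (C−A): A=20  B=13  C=18
Waiting = turnaround − burst: A=16, B=0, C=11
Total waiting = 16 + 0 + 11 = 27

27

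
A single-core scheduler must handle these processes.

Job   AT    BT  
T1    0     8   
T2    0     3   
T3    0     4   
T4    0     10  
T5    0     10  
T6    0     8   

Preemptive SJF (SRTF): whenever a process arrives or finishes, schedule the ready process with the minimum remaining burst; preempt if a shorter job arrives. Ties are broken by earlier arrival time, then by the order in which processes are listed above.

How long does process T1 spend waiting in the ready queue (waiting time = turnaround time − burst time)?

7

Timeline: | T2 0-3 | T3 3-7 | T1 7-15 | T6 15-23 | T4 23-33 | T5 33-43 |
Completion: T1=15  T2=3  T3=7  T4=33  T5=43  T6=23
Waiting(T1) = turnaround − burst = 15 − 8 = 7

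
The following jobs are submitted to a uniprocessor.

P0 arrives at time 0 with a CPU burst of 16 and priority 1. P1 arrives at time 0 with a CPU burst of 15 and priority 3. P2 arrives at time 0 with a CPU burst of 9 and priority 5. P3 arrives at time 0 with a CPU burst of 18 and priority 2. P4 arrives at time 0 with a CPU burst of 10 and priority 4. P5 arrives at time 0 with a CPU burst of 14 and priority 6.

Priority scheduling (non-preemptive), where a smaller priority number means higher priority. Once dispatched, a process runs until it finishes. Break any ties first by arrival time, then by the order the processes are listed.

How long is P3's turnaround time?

Timeline: | P0 0-16 | P3 16-34 | P1 34-49 | P4 49-59 | P2 59-68 | P5 68-82 |
Completion: P0=16  P1=49  P2=68  P3=34  P4=59  P5=82
Turnaround (C−A): P0=16  P1=49  P2=68  P3=34  P4=59  P5=82
Turnaround(P3) = completion − arrival = 34 − 0 = 34

34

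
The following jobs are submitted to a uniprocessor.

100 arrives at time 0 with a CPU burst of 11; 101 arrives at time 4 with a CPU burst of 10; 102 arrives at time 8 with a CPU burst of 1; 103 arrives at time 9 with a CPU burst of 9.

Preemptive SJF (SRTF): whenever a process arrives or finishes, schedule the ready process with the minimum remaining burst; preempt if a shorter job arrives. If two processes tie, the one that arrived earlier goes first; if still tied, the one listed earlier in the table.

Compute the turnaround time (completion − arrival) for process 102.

1

Schedule: | 100 0-8 | 102 8-9 | 100 9-12 | 103 12-21 | 101 21-31 |
Completion: 100=12  101=31  102=9  103=21
Turnaround(102) = completion − arrival = 9 − 8 = 1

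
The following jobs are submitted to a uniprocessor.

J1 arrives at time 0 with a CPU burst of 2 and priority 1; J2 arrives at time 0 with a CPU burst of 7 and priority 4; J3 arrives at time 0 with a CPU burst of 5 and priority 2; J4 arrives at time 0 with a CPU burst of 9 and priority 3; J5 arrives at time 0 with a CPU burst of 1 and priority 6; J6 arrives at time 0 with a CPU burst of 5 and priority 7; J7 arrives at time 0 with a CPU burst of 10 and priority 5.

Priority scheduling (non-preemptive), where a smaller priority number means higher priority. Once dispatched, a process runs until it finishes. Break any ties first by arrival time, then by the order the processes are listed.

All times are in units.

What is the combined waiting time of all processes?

115

Schedule: | J1 0-2 | J3 2-7 | J4 7-16 | J2 16-23 | J7 23-33 | J5 33-34 | J6 34-39 |
Completion: J1=2  J2=23  J3=7  J4=16  J5=34  J6=39  J7=33
Waiting = turnaround − burst: J1=0, J2=16, J3=2, J4=7, J5=33, J6=34, J7=23
Total waiting = 0 + 16 + 2 + 7 + 33 + 34 + 23 = 115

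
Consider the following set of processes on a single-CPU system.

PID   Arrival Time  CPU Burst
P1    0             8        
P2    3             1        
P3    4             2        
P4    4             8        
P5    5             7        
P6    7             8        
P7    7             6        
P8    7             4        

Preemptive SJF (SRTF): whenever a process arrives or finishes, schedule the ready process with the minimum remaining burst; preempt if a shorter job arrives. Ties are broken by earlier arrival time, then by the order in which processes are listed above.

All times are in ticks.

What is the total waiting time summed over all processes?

84

Timeline: | P1 0-3 | P2 3-4 | P3 4-6 | P1 6-11 | P8 11-15 | P7 15-21 | P5 21-28 | P4 28-36 | P6 36-44 |
Completion: P1=11  P2=4  P3=6  P4=36  P5=28  P6=44  P7=21  P8=15
Turnaround (C−A): P1=11  P2=1  P3=2  P4=32  P5=23  P6=37  P7=14  P8=8
Waiting = turnaround − burst: P1=3, P2=0, P3=0, P4=24, P5=16, P6=29, P7=8, P8=4
Total waiting = 3 + 0 + 0 + 24 + 16 + 29 + 8 + 4 = 84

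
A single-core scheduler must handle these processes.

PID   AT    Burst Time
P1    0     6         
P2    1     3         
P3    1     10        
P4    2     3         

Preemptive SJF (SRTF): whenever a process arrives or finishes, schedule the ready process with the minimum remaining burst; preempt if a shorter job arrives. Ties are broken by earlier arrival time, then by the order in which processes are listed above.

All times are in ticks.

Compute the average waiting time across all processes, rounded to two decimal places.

4.75

Timeline: | P1 0-1 | P2 1-4 | P4 4-7 | P1 7-12 | P3 12-22 |
Completion: P1=12  P2=4  P3=22  P4=7
Waiting times: P1=6, P2=0, P3=11, P4=2
Average waiting = (6+0+11+2) / 4 = 19/4 = 4.75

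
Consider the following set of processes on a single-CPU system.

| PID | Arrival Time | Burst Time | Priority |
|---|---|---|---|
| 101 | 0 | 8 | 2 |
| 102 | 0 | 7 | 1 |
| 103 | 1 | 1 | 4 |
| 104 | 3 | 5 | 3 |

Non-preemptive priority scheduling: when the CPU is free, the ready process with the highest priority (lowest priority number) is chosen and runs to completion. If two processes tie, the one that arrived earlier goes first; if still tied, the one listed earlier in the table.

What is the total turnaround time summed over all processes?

59

Gantt: | 102 0-7 | 101 7-15 | 104 15-20 | 103 20-21 |
Completion: 101=15  102=7  103=21  104=20
Turnaround (C−A): 101=15  102=7  103=20  104=17
Turnaround = completion − arrival: 101=15, 102=7, 103=20, 104=17
Total turnaround = 15 + 7 + 20 + 17 = 59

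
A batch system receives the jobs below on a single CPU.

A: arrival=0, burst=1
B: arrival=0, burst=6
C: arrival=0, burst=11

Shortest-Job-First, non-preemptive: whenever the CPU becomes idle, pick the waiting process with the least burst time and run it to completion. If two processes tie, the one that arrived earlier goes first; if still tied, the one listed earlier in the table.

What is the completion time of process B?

7

Gantt: | A 0-1 | B 1-7 | C 7-18 |
Completion: A=1  B=7  C=18
Turnaround (C−A): A=1  B=7  C=18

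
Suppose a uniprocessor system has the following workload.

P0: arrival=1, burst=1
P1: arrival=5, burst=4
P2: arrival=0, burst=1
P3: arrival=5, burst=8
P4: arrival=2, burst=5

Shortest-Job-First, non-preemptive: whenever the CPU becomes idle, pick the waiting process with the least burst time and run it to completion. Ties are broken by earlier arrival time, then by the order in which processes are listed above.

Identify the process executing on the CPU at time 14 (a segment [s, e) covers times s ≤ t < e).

P3

Gantt: | P2 0-1 | P0 1-2 | P4 2-7 | P1 7-11 | P3 11-19 |
Completion: P0=2  P1=11  P2=1  P3=19  P4=7
Turnaround (C−A): P0=1  P1=6  P2=1  P3=14  P4=5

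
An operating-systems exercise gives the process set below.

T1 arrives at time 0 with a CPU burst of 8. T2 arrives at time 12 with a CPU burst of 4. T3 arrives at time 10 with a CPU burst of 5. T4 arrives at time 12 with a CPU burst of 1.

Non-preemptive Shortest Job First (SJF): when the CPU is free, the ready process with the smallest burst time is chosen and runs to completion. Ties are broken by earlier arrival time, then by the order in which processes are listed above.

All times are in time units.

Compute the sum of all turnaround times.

Schedule: | T1 0-8 | idle 8-10 | T3 10-15 | T4 15-16 | T2 16-20 |
Completion: T1=8  T2=20  T3=15  T4=16
Turnaround = completion − arrival: T1=8, T2=8, T3=5, T4=4
Total turnaround = 8 + 8 + 5 + 4 = 25

25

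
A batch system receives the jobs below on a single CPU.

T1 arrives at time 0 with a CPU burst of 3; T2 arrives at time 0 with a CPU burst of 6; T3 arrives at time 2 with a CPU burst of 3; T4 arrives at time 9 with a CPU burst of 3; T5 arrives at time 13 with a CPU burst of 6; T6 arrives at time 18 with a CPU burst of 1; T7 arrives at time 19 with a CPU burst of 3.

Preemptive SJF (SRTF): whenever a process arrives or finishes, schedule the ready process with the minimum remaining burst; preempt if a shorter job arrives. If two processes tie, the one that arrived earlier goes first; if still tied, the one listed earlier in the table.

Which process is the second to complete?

Timeline: | T1 0-3 | T3 3-6 | T2 6-12 | T4 12-15 | T5 15-18 | T6 18-19 | T5 19-22 | T7 22-25 |
Completion: T1=3  T2=12  T3=6  T4=15  T5=22  T6=19  T7=25
Finish order: T1 → T3 → T2 → T4 → T6 → T5 → T7

T3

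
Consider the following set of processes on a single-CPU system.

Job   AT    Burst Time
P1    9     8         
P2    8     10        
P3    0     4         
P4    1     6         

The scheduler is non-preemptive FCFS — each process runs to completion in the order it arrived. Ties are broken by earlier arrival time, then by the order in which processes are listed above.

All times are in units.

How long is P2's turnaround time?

12

Gantt: | P3 0-4 | P4 4-10 | P2 10-20 | P1 20-28 |
Completion: P1=28  P2=20  P3=4  P4=10
Turnaround (C−A): P1=19  P2=12  P3=4  P4=9
Turnaround(P2) = completion − arrival = 20 − 8 = 12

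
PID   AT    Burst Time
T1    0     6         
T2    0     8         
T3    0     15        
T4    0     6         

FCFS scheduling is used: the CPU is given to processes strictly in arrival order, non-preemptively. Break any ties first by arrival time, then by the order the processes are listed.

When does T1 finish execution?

6

Schedule: | T1 0-6 | T2 6-14 | T3 14-29 | T4 29-35 |
Completion: T1=6  T2=14  T3=29  T4=35
Turnaround (C−A): T1=6  T2=14  T3=29  T4=35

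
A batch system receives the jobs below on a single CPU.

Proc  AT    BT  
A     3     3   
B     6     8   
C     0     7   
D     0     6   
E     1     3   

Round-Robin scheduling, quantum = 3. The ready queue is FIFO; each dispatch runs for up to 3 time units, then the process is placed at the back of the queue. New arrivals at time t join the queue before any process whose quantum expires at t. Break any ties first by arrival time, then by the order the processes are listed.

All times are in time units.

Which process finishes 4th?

C

Timeline: | C 0-3 | D 3-6 | E 6-9 | A 9-12 | C 12-15 | B 15-18 | D 18-21 | C 21-22 | B 22-27 |
Completion: A=12  B=27  C=22  D=21  E=9
Finish order: E → A → D → C → B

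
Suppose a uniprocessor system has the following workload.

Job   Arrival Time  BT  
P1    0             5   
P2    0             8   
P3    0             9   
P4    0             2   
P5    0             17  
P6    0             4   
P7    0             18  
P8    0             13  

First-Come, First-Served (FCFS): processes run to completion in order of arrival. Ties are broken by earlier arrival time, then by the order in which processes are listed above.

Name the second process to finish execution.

P2

Schedule: | P1 0-5 | P2 5-13 | P3 13-22 | P4 22-24 | P5 24-41 | P6 41-45 | P7 45-63 | P8 63-76 |
Completion: P1=5  P2=13  P3=22  P4=24  P5=41  P6=45  P7=63  P8=76
Turnaround (C−A): P1=5  P2=13  P3=22  P4=24  P5=41  P6=45  P7=63  P8=76
Finish order: P1 → P2 → P3 → P4 → P5 → P6 → P7 → P8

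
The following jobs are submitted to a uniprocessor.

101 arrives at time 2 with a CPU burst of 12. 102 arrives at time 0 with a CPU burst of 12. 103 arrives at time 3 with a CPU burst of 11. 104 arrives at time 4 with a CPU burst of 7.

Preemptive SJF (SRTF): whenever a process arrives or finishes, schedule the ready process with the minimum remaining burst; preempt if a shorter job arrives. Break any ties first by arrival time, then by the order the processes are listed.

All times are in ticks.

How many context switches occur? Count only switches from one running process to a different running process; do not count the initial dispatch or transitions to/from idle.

Schedule: | 102 0-4 | 104 4-11 | 102 11-19 | 103 19-30 | 101 30-42 |
Completion: 101=42  102=19  103=30  104=11
Turnaround (C−A): 101=40  102=19  103=27  104=7

4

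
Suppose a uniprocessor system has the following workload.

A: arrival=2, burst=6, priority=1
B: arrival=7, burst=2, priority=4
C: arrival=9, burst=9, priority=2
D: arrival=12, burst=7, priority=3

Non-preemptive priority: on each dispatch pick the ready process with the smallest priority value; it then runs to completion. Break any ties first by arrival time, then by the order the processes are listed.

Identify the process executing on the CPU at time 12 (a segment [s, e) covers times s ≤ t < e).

C

Timeline: | idle 0-2 | A 2-8 | B 8-10 | C 10-19 | D 19-26 |
Completion: A=8  B=10  C=19  D=26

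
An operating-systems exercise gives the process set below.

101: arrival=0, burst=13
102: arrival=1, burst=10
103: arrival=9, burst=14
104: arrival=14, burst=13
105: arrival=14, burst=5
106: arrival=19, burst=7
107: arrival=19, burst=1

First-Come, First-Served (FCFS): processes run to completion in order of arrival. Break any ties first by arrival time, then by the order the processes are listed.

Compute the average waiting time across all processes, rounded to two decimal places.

23.43

Timeline: | 101 0-13 | 102 13-23 | 103 23-37 | 104 37-50 | 105 50-55 | 106 55-62 | 107 62-63 |
Completion: 101=13  102=23  103=37  104=50  105=55  106=62  107=63
Turnaround (C−A): 101=13  102=22  103=28  104=36  105=41  106=43  107=44
Waiting times: 101=0, 102=12, 103=14, 104=23, 105=36, 106=36, 107=43
Average waiting = (0+12+14+23+36+36+43) / 7 = 164/7 = 23.43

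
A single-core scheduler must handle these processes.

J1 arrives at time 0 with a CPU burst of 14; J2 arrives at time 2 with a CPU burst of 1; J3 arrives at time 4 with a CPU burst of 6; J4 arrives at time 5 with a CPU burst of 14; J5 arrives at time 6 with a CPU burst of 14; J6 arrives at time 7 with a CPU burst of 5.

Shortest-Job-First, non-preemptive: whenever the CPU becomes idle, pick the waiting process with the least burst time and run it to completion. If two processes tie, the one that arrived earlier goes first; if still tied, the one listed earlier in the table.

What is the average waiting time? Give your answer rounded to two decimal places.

Schedule: | J1 0-14 | J2 14-15 | J6 15-20 | J3 20-26 | J4 26-40 | J5 40-54 |
Completion: J1=14  J2=15  J3=26  J4=40  J5=54  J6=20
Turnaround (C−A): J1=14  J2=13  J3=22  J4=35  J5=48  J6=13
Waiting times: J1=0, J2=12, J3=16, J4=21, J5=34, J6=8
Average waiting = (0+12+16+21+34+8) / 6 = 91/6 = 15.17

15.17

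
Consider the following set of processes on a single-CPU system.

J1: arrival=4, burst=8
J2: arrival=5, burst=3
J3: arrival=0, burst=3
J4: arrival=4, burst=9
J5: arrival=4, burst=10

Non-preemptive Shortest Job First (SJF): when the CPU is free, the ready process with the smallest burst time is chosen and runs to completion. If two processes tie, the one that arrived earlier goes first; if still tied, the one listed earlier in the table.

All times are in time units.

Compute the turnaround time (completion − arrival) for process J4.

Schedule: | J3 0-3 | idle 3-4 | J1 4-12 | J2 12-15 | J4 15-24 | J5 24-34 |
Completion: J1=12  J2=15  J3=3  J4=24  J5=34
Turnaround(J4) = completion − arrival = 24 − 4 = 20

20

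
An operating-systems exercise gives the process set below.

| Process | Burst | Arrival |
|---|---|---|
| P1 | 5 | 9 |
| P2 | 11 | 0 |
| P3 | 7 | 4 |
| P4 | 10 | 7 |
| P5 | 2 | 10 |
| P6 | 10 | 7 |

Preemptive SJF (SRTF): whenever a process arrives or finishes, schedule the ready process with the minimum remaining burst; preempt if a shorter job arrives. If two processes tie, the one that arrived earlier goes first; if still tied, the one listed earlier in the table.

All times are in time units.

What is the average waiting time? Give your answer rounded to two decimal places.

10.83

Timeline: | P2 0-11 | P5 11-13 | P1 13-18 | P3 18-25 | P4 25-35 | P6 35-45 |
Completion: P1=18  P2=11  P3=25  P4=35  P5=13  P6=45
Turnaround (C−A): P1=9  P2=11  P3=21  P4=28  P5=3  P6=38
Waiting times: P1=4, P2=0, P3=14, P4=18, P5=1, P6=28
Average waiting = (4+0+14+18+1+28) / 6 = 65/6 = 10.83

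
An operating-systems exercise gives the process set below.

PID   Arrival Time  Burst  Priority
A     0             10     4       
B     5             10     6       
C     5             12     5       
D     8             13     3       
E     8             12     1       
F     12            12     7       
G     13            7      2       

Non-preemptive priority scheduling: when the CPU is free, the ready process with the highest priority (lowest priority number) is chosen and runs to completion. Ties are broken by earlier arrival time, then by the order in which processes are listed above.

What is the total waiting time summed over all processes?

170

Timeline: | A 0-10 | E 10-22 | G 22-29 | D 29-42 | C 42-54 | B 54-64 | F 64-76 |
Completion: A=10  B=64  C=54  D=42  E=22  F=76  G=29
Waiting = turnaround − burst: A=0, B=49, C=37, D=21, E=2, F=52, G=9
Total waiting = 0 + 49 + 37 + 21 + 2 + 52 + 9 = 170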